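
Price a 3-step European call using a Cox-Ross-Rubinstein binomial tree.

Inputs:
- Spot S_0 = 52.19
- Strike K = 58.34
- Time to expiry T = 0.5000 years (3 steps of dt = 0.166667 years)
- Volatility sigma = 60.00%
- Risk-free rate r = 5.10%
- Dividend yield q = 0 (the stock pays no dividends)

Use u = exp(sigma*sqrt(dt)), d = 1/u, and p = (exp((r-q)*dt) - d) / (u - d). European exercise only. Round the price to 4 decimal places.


Answer: Price = V(0,0) = 7.4359

Derivation:
dt = T/N = 0.166667
u = exp(sigma*sqrt(dt)) = 1.277556; d = 1/u = 0.782744
p = (exp((r-q)*dt) - d) / (u - d) = 0.456319
Discount per step: exp(-r*dt) = 0.991536
Stock lattice S(k, i) with i counting down-moves:
  k=0: S(0,0) = 52.1900
  k=1: S(1,0) = 66.6757; S(1,1) = 40.8514
  k=2: S(2,0) = 85.1819; S(2,1) = 52.1900; S(2,2) = 31.9762
  k=3: S(3,0) = 108.8246; S(3,1) = 66.6757; S(3,2) = 40.8514; S(3,3) = 25.0292
Terminal payoffs V(N, i) = max(S_T - K, 0):
  V(3,0) = 50.484645; V(3,1) = 8.335654; V(3,2) = 0.000000; V(3,3) = 0.000000
Backward induction: V(k, i) = exp(-r*dt) * [p * V(k+1, i) + (1-p) * V(k+1, i+1)].
  V(2,0) = exp(-r*dt) * [p*50.484645 + (1-p)*8.335654] = 27.335679
  V(2,1) = exp(-r*dt) * [p*8.335654 + (1-p)*0.000000] = 3.771519
  V(2,2) = exp(-r*dt) * [p*0.000000 + (1-p)*0.000000] = 0.000000
  V(1,0) = exp(-r*dt) * [p*27.335679 + (1-p)*3.771519] = 14.401350
  V(1,1) = exp(-r*dt) * [p*3.771519 + (1-p)*0.000000] = 1.706448
  V(0,0) = exp(-r*dt) * [p*14.401350 + (1-p)*1.706448] = 7.435893


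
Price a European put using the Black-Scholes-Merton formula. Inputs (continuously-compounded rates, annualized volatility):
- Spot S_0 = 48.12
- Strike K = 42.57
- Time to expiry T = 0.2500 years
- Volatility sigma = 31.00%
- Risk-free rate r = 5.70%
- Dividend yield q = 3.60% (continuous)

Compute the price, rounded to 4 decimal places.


Answer: Price = 0.7967

Derivation:
d1 = (ln(S/K) + (r - q + 0.5*sigma^2) * T) / (sigma * sqrt(T)) = 0.90200394
d2 = d1 - sigma * sqrt(T) = 0.74700394
exp(-rT) = 0.98585105; exp(-qT) = 0.99104038
P = K * exp(-rT) * N(-d2) - S_0 * exp(-qT) * N(-d1)
N(-d1) = 0.18352739; N(-d2) = 0.22753059
P = 42.5700 * 0.98585105 * 0.22753059 - 48.1200 * 0.99104038 * 0.18352739 = 0.7967


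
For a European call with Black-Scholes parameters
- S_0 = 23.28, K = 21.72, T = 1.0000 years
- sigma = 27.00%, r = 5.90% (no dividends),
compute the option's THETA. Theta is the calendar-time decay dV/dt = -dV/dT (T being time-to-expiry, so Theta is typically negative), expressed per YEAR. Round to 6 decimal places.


Answer: Theta = -1.805656

Derivation:
d1 = 0.6104115844; d2 = 0.3404115844
phi(d1) = 0.3311315057; exp(-qT) = 1.0000000000; exp(-rT) = 0.9427067692
Theta = -S*exp(-qT)*phi(d1)*sigma/(2*sqrt(T)) - r*K*exp(-rT)*N(d2) + q*S*exp(-qT)*N(d1)
N(d1) = 0.7292054019; N(d2) = 0.6332267020; sqrt(T) = 1.0000000000
Term 1 = -23.2800 * 1.0000000000 * 0.3311315057 * 0.2700 / (2 * 1.0000000000) = -1.0406800961
Term 2 = -0.0590 * 21.7200 * 0.9427067692 * 0.6332267020 = -0.7649757677
Term 3 = 0 (no dividend yield, q = 0)
Theta = -1.0406800961 + (-0.7649757677) + (0.0000000000) = -1.805656


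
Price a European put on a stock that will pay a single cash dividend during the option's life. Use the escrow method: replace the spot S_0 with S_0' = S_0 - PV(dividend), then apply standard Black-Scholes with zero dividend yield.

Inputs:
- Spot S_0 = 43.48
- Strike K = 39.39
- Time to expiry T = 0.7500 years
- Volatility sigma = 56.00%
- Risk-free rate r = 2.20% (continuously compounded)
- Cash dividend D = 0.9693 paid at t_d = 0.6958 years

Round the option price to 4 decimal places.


Answer: Price = 6.0357

Derivation:
PV(D) = D * exp(-r * t_d) = 0.9693 * 0.98480897 = 0.95457533
S_0' = S_0 - PV(D) = 43.4800 - 0.95457533 = 42.52542467
d1 = (ln(S_0'/K) + (r + sigma^2/2)*T) / (sigma*sqrt(T)) = 0.43443576
d2 = d1 - sigma*sqrt(T) = -0.05053846
exp(-rT) = 0.98363538
N(-d1) = 0.33198602; N(-d2) = 0.52015335
P = K * exp(-rT) * N(-d2) - S_0' * N(-d1) = 39.3900 * 0.98363538 * 0.52015335 - 42.52542467 * 0.33198602 = 6.0357


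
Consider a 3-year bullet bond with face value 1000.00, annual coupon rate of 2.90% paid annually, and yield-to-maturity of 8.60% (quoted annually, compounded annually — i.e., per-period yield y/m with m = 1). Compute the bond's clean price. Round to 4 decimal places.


Answer: Price = 854.6814

Derivation:
Coupon per period c = face * coupon_rate / m = 29.000000
Periods per year m = 1; per-period yield y/m = 0.086000
Number of cashflows N = 3
Cashflows (t years, CF_t, discount factor 1/(1+y/m)^(m*t), PV):
  t = 1.0000: CF_t = 29.000000, DF = 0.920810, PV = 26.703499
  t = 2.0000: CF_t = 29.000000, DF = 0.847892, PV = 24.588857
  t = 3.0000: CF_t = 1029.000000, DF = 0.780747, PV = 803.389033
Price P = sum_t PV_t = 854.681390


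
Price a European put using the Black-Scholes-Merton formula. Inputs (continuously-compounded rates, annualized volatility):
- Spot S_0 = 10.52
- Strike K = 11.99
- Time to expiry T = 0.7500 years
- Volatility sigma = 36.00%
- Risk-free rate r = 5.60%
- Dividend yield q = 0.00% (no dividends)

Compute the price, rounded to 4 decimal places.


Answer: Price = 1.9066

Derivation:
d1 = (ln(S/K) + (r - q + 0.5*sigma^2) * T) / (sigma * sqrt(T)) = -0.12892476
d2 = d1 - sigma * sqrt(T) = -0.44069390
exp(-rT) = 0.95886978; exp(-qT) = 1.00000000
P = K * exp(-rT) * N(-d2) - S_0 * exp(-qT) * N(-d1)
N(-d1) = 0.55129141; N(-d2) = 0.67028269
P = 11.9900 * 0.95886978 * 0.67028269 - 10.5200 * 1.00000000 * 0.55129141 = 1.9066


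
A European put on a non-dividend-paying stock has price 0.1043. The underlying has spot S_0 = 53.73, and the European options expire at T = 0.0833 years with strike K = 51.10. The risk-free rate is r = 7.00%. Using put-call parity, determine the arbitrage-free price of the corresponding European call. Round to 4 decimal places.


Put-call parity: C - P = S_0 * exp(-qT) - K * exp(-rT).
S_0 * exp(-qT) = 53.7300 * 1.00000000 = 53.73000000
K * exp(-rT) = 51.1000 * 0.99418597 = 50.80290293
C = P + S*exp(-qT) - K*exp(-rT)
C = 0.1043 + 53.73000000 - 50.80290293 = 3.0314

Answer: Call price = 3.0314


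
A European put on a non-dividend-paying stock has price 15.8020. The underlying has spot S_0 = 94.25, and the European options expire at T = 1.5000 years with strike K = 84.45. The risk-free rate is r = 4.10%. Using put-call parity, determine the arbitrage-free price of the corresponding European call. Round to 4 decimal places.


Answer: Call price = 30.6392

Derivation:
Put-call parity: C - P = S_0 * exp(-qT) - K * exp(-rT).
S_0 * exp(-qT) = 94.2500 * 1.00000000 = 94.25000000
K * exp(-rT) = 84.4500 * 0.94035295 = 79.41280627
C = P + S*exp(-qT) - K*exp(-rT)
C = 15.8020 + 94.25000000 - 79.41280627 = 30.6392


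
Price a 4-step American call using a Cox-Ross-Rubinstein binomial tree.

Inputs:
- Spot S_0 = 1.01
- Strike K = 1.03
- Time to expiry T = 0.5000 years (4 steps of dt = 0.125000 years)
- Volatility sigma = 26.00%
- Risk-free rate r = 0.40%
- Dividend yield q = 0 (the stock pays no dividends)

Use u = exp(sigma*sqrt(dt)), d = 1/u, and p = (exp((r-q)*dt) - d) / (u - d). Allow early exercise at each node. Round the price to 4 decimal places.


dt = T/N = 0.125000
u = exp(sigma*sqrt(dt)) = 1.096281; d = 1/u = 0.912175
p = (exp((r-q)*dt) - d) / (u - d) = 0.479752
Discount per step: exp(-r*dt) = 0.999500
Stock lattice S(k, i) with i counting down-moves:
  k=0: S(0,0) = 1.0100
  k=1: S(1,0) = 1.1072; S(1,1) = 0.9213
  k=2: S(2,0) = 1.2139; S(2,1) = 1.0100; S(2,2) = 0.8404
  k=3: S(3,0) = 1.3307; S(3,1) = 1.1072; S(3,2) = 0.9213; S(3,3) = 0.7666
  k=4: S(4,0) = 1.4588; S(4,1) = 1.2139; S(4,2) = 1.0100; S(4,3) = 0.8404; S(4,4) = 0.6993
Terminal payoffs V(N, i) = max(S_T - K, 0):
  V(4,0) = 0.428846; V(4,1) = 0.183851; V(4,2) = 0.000000; V(4,3) = 0.000000; V(4,4) = 0.000000
Backward induction: V(k, i) = exp(-r*dt) * [p * V(k+1, i) + (1-p) * V(k+1, i+1)]; then take max(V_cont, immediate exercise) for American.
  V(3,0) = exp(-r*dt) * [p*0.428846 + (1-p)*0.183851] = 0.301237; exercise = 0.300722; V(3,0) = max -> 0.301237
  V(3,1) = exp(-r*dt) * [p*0.183851 + (1-p)*0.000000] = 0.088159; exercise = 0.077244; V(3,1) = max -> 0.088159
  V(3,2) = exp(-r*dt) * [p*0.000000 + (1-p)*0.000000] = 0.000000; exercise = 0.000000; V(3,2) = max -> 0.000000
  V(3,3) = exp(-r*dt) * [p*0.000000 + (1-p)*0.000000] = 0.000000; exercise = 0.000000; V(3,3) = max -> 0.000000
  V(2,0) = exp(-r*dt) * [p*0.301237 + (1-p)*0.088159] = 0.190288; exercise = 0.183851; V(2,0) = max -> 0.190288
  V(2,1) = exp(-r*dt) * [p*0.088159 + (1-p)*0.000000] = 0.042273; exercise = 0.000000; V(2,1) = max -> 0.042273
  V(2,2) = exp(-r*dt) * [p*0.000000 + (1-p)*0.000000] = 0.000000; exercise = 0.000000; V(2,2) = max -> 0.000000
  V(1,0) = exp(-r*dt) * [p*0.190288 + (1-p)*0.042273] = 0.113227; exercise = 0.077244; V(1,0) = max -> 0.113227
  V(1,1) = exp(-r*dt) * [p*0.042273 + (1-p)*0.000000] = 0.020271; exercise = 0.000000; V(1,1) = max -> 0.020271
  V(0,0) = exp(-r*dt) * [p*0.113227 + (1-p)*0.020271] = 0.064834; exercise = 0.000000; V(0,0) = max -> 0.064834

Answer: Price = V(0,0) = 0.0648


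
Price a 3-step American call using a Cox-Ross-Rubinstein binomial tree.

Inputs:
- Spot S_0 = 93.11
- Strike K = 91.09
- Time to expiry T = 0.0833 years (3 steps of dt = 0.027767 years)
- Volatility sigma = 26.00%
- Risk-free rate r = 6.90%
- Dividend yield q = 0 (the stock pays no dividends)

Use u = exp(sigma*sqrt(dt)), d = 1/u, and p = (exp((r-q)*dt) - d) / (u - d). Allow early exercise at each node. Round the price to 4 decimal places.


dt = T/N = 0.027767
u = exp(sigma*sqrt(dt)) = 1.044277; d = 1/u = 0.957600
p = (exp((r-q)*dt) - d) / (u - d) = 0.511296
Discount per step: exp(-r*dt) = 0.998086
Stock lattice S(k, i) with i counting down-moves:
  k=0: S(0,0) = 93.1100
  k=1: S(1,0) = 97.2326; S(1,1) = 89.1622
  k=2: S(2,0) = 101.5378; S(2,1) = 93.1100; S(2,2) = 85.3817
  k=3: S(3,0) = 106.0336; S(3,1) = 97.2326; S(3,2) = 89.1622; S(3,3) = 81.7616
Terminal payoffs V(N, i) = max(S_T - K, 0):
  V(3,0) = 14.943554; V(3,1) = 6.142620; V(3,2) = 0.000000; V(3,3) = 0.000000
Backward induction: V(k, i) = exp(-r*dt) * [p * V(k+1, i) + (1-p) * V(k+1, i+1)]; then take max(V_cont, immediate exercise) for American.
  V(2,0) = exp(-r*dt) * [p*14.943554 + (1-p)*6.142620] = 10.622130; exercise = 10.447778; V(2,0) = max -> 10.622130
  V(2,1) = exp(-r*dt) * [p*6.142620 + (1-p)*0.000000] = 3.134684; exercise = 2.020000; V(2,1) = max -> 3.134684
  V(2,2) = exp(-r*dt) * [p*0.000000 + (1-p)*0.000000] = 0.000000; exercise = 0.000000; V(2,2) = max -> 0.000000
  V(1,0) = exp(-r*dt) * [p*10.622130 + (1-p)*3.134684] = 6.949656; exercise = 6.142620; V(1,0) = max -> 6.949656
  V(1,1) = exp(-r*dt) * [p*3.134684 + (1-p)*0.000000] = 1.599683; exercise = 0.000000; V(1,1) = max -> 1.599683
  V(0,0) = exp(-r*dt) * [p*6.949656 + (1-p)*1.599683] = 4.326804; exercise = 2.020000; V(0,0) = max -> 4.326804

Answer: Price = V(0,0) = 4.3268


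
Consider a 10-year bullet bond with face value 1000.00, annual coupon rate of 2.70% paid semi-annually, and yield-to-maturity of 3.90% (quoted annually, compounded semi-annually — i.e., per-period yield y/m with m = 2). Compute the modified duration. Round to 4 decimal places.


Coupon per period c = face * coupon_rate / m = 13.500000
Periods per year m = 2; per-period yield y/m = 0.019500
Number of cashflows N = 20
Cashflows (t years, CF_t, discount factor 1/(1+y/m)^(m*t), PV):
  t = 0.5000: CF_t = 13.500000, DF = 0.980873, PV = 13.241785
  t = 1.0000: CF_t = 13.500000, DF = 0.962112, PV = 12.988509
  t = 1.5000: CF_t = 13.500000, DF = 0.943709, PV = 12.740078
  t = 2.0000: CF_t = 13.500000, DF = 0.925659, PV = 12.496398
  t = 2.5000: CF_t = 13.500000, DF = 0.907954, PV = 12.257379
  t = 3.0000: CF_t = 13.500000, DF = 0.890588, PV = 12.022932
  t = 3.5000: CF_t = 13.500000, DF = 0.873553, PV = 11.792969
  t = 4.0000: CF_t = 13.500000, DF = 0.856845, PV = 11.567405
  t = 4.5000: CF_t = 13.500000, DF = 0.840456, PV = 11.346155
  t = 5.0000: CF_t = 13.500000, DF = 0.824380, PV = 11.129136
  t = 5.5000: CF_t = 13.500000, DF = 0.808613, PV = 10.916269
  t = 6.0000: CF_t = 13.500000, DF = 0.793146, PV = 10.707473
  t = 6.5000: CF_t = 13.500000, DF = 0.777976, PV = 10.502671
  t = 7.0000: CF_t = 13.500000, DF = 0.763095, PV = 10.301787
  t = 7.5000: CF_t = 13.500000, DF = 0.748500, PV = 10.104744
  t = 8.0000: CF_t = 13.500000, DF = 0.734183, PV = 9.911470
  t = 8.5000: CF_t = 13.500000, DF = 0.720140, PV = 9.721893
  t = 9.0000: CF_t = 13.500000, DF = 0.706366, PV = 9.535943
  t = 9.5000: CF_t = 13.500000, DF = 0.692855, PV = 9.353548
  t = 10.0000: CF_t = 1013.500000, DF = 0.679603, PV = 688.777816
Price P = sum_t PV_t = 901.416361
First compute Macaulay numerator sum_t t * PV_t:
  t * PV_t at t = 0.5000: 6.620893
  t * PV_t at t = 1.0000: 12.988509
  t * PV_t at t = 1.5000: 19.110117
  t * PV_t at t = 2.0000: 24.992796
  t * PV_t at t = 2.5000: 30.643448
  t * PV_t at t = 3.0000: 36.068796
  t * PV_t at t = 3.5000: 41.275392
  t * PV_t at t = 4.0000: 46.269619
  t * PV_t at t = 4.5000: 51.057696
  t * PV_t at t = 5.0000: 55.645682
  t * PV_t at t = 5.5000: 60.039481
  t * PV_t at t = 6.0000: 64.244841
  t * PV_t at t = 6.5000: 68.267364
  t * PV_t at t = 7.0000: 72.112506
  t * PV_t at t = 7.5000: 75.785580
  t * PV_t at t = 8.0000: 79.291763
  t * PV_t at t = 8.5000: 82.636094
  t * PV_t at t = 9.0000: 85.823483
  t * PV_t at t = 9.5000: 88.858709
  t * PV_t at t = 10.0000: 6887.778156
Macaulay duration D = 7889.510923 / 901.416361 = 8.752349
Modified duration = D / (1 + y/m) = 8.752349 / (1 + 0.019500) = 8.584943

Answer: Modified duration = 8.5849


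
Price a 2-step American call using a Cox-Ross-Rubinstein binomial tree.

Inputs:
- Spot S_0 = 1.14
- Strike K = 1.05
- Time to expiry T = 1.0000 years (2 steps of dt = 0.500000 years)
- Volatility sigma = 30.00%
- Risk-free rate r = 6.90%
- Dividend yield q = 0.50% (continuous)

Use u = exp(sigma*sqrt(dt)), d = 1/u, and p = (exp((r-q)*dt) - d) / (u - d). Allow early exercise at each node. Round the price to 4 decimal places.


dt = T/N = 0.500000
u = exp(sigma*sqrt(dt)) = 1.236311; d = 1/u = 0.808858
p = (exp((r-q)*dt) - d) / (u - d) = 0.523238
Discount per step: exp(-r*dt) = 0.966088
Stock lattice S(k, i) with i counting down-moves:
  k=0: S(0,0) = 1.1400
  k=1: S(1,0) = 1.4094; S(1,1) = 0.9221
  k=2: S(2,0) = 1.7425; S(2,1) = 1.1400; S(2,2) = 0.7458
Terminal payoffs V(N, i) = max(S_T - K, 0):
  V(2,0) = 0.692450; V(2,1) = 0.090000; V(2,2) = 0.000000
Backward induction: V(k, i) = exp(-r*dt) * [p * V(k+1, i) + (1-p) * V(k+1, i+1)]; then take max(V_cont, immediate exercise) for American.
  V(1,0) = exp(-r*dt) * [p*0.692450 + (1-p)*0.090000] = 0.391483; exercise = 0.359395; V(1,0) = max -> 0.391483
  V(1,1) = exp(-r*dt) * [p*0.090000 + (1-p)*0.000000] = 0.045494; exercise = 0.000000; V(1,1) = max -> 0.045494
  V(0,0) = exp(-r*dt) * [p*0.391483 + (1-p)*0.045494] = 0.218847; exercise = 0.090000; V(0,0) = max -> 0.218847

Answer: Price = V(0,0) = 0.2188


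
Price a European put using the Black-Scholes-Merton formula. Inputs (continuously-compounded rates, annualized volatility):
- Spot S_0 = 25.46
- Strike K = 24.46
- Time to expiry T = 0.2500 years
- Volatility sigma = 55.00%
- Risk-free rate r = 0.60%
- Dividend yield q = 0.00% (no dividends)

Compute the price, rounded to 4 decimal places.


Answer: Price = 2.2403

Derivation:
d1 = (ln(S/K) + (r - q + 0.5*sigma^2) * T) / (sigma * sqrt(T)) = 0.28866168
d2 = d1 - sigma * sqrt(T) = 0.01366168
exp(-rT) = 0.99850112; exp(-qT) = 1.00000000
P = K * exp(-rT) * N(-d2) - S_0 * exp(-qT) * N(-d1)
N(-d1) = 0.38642014; N(-d2) = 0.49454995
P = 24.4600 * 0.99850112 * 0.49454995 - 25.4600 * 1.00000000 * 0.38642014 = 2.2403


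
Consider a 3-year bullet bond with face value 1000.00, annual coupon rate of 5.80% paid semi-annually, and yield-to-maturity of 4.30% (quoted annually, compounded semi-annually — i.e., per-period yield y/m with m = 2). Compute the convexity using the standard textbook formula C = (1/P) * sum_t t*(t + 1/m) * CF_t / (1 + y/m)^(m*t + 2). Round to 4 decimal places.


Coupon per period c = face * coupon_rate / m = 29.000000
Periods per year m = 2; per-period yield y/m = 0.021500
Number of cashflows N = 6
Cashflows (t years, CF_t, discount factor 1/(1+y/m)^(m*t), PV):
  t = 0.5000: CF_t = 29.000000, DF = 0.978953, PV = 28.389623
  t = 1.0000: CF_t = 29.000000, DF = 0.958348, PV = 27.792093
  t = 1.5000: CF_t = 29.000000, DF = 0.938177, PV = 27.207140
  t = 2.0000: CF_t = 29.000000, DF = 0.918431, PV = 26.634498
  t = 2.5000: CF_t = 29.000000, DF = 0.899100, PV = 26.073909
  t = 3.0000: CF_t = 1029.000000, DF = 0.880177, PV = 905.701629
Price P = sum_t PV_t = 1041.798892
Convexity numerator sum_t t*(t + 1/m) * CF_t / (1+y/m)^(m*t + 2):
  t = 0.5000: term = 13.603570
  t = 1.0000: term = 39.951747
  t = 1.5000: term = 78.221727
  t = 2.0000: term = 127.625594
  t = 2.5000: term = 187.409095
  t = 3.0000: term = 9113.762483
Convexity = (1/P) * sum = 9560.574216 / 1041.798892 = 9.176986

Answer: Convexity = 9.1770


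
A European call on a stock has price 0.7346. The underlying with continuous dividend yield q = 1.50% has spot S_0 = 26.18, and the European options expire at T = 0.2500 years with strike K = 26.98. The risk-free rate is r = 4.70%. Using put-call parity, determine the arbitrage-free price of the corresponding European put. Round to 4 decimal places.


Put-call parity: C - P = S_0 * exp(-qT) - K * exp(-rT).
S_0 * exp(-qT) = 26.1800 * 0.99625702 = 26.08200885
K * exp(-rT) = 26.9800 * 0.98831876 = 26.66484019
P = C - S*exp(-qT) + K*exp(-rT)
P = 0.7346 - 26.08200885 + 26.66484019 = 1.3174

Answer: Put price = 1.3174


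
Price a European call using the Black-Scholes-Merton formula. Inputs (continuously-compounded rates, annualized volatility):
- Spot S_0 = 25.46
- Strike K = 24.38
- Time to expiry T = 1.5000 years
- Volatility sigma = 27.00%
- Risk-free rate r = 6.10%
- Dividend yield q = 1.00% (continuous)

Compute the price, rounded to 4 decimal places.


Answer: Price = 4.7238

Derivation:
d1 = (ln(S/K) + (r - q + 0.5*sigma^2) * T) / (sigma * sqrt(T)) = 0.52776062
d2 = d1 - sigma * sqrt(T) = 0.19707950
exp(-rT) = 0.91256132; exp(-qT) = 0.98511194
C = S_0 * exp(-qT) * N(d1) - K * exp(-rT) * N(d2)
N(d1) = 0.70116725; N(d2) = 0.57811734
C = 25.4600 * 0.98511194 * 0.70116725 - 24.3800 * 0.91256132 * 0.57811734 = 4.7238


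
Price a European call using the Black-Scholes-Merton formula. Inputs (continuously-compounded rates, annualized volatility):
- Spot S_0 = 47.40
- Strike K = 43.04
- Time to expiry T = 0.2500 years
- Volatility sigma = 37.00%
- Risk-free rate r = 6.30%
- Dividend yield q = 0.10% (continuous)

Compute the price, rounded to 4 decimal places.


d1 = (ln(S/K) + (r - q + 0.5*sigma^2) * T) / (sigma * sqrt(T)) = 0.69786385
d2 = d1 - sigma * sqrt(T) = 0.51286385
exp(-rT) = 0.98437338; exp(-qT) = 0.99975003
C = S_0 * exp(-qT) * N(d1) - K * exp(-rT) * N(d2)
N(d1) = 0.75736883; N(d2) = 0.69597672
C = 47.4000 * 0.99975003 * 0.75736883 - 43.0400 * 0.98437338 * 0.69597672 = 6.4036

Answer: Price = 6.4036


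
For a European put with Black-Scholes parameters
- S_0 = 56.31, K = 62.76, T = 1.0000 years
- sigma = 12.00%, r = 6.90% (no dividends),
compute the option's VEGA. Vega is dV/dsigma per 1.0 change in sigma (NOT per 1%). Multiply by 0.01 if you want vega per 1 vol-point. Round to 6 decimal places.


d1 = -0.2687149050; d2 = -0.3887149050
phi(d1) = 0.3847958353; exp(-qT) = 1.0000000000; exp(-rT) = 0.9333266801
Vega = S * exp(-qT) * phi(d1) * sqrt(T) = 56.3100 * 1.0000000000 * 0.3847958353 * 1.0000000000 = 21.667853

Answer: Vega = 21.667853


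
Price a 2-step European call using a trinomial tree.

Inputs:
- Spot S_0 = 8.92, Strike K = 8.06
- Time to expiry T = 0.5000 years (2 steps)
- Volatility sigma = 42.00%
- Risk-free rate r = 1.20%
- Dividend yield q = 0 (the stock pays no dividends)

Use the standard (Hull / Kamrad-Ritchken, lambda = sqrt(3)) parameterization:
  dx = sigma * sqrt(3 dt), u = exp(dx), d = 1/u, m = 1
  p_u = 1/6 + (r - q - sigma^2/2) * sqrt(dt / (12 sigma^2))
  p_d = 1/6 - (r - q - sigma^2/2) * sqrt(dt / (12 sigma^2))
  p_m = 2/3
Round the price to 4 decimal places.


dt = T/N = 0.250000; dx = sigma*sqrt(3*dt) = 0.363731
u = exp(dx) = 1.438687; d = 1/u = 0.695078
p_u = 0.140480, p_m = 0.666667, p_d = 0.192854
Discount per step: exp(-r*dt) = 0.997004
Stock lattice S(k, j) with j the centered position index:
  k=0: S(0,+0) = 8.9200
  k=1: S(1,-1) = 6.2001; S(1,+0) = 8.9200; S(1,+1) = 12.8331
  k=2: S(2,-2) = 4.3096; S(2,-1) = 6.2001; S(2,+0) = 8.9200; S(2,+1) = 12.8331; S(2,+2) = 18.4628
Terminal payoffs V(N, j) = max(S_T - K, 0):
  V(2,-2) = 0.000000; V(2,-1) = 0.000000; V(2,+0) = 0.860000; V(2,+1) = 4.773085; V(2,+2) = 10.402789
Backward induction: V(k, j) = exp(-r*dt) * [p_u * V(k+1, j+1) + p_m * V(k+1, j) + p_d * V(k+1, j-1)]
  V(1,-1) = exp(-r*dt) * [p_u*0.860000 + p_m*0.000000 + p_d*0.000000] = 0.120451
  V(1,+0) = exp(-r*dt) * [p_u*4.773085 + p_m*0.860000 + p_d*0.000000] = 1.240129
  V(1,+1) = exp(-r*dt) * [p_u*10.402789 + p_m*4.773085 + p_d*0.860000] = 4.794885
  V(0,+0) = exp(-r*dt) * [p_u*4.794885 + p_m*1.240129 + p_d*0.120451] = 1.519002

Answer: Price = V(0,0) = 1.5190


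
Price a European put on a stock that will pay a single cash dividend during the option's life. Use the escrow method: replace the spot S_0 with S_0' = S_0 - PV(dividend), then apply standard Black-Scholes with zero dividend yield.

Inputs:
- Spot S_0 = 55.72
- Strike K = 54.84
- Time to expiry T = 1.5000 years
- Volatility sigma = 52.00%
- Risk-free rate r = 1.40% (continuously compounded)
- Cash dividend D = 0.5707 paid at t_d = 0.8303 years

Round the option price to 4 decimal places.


PV(D) = D * exp(-r * t_d) = 0.5707 * 0.98844310 = 0.56410448
S_0' = S_0 - PV(D) = 55.7200 - 0.56410448 = 55.15589552
d1 = (ln(S_0'/K) + (r + sigma^2/2)*T) / (sigma*sqrt(T)) = 0.36042638
d2 = d1 - sigma*sqrt(T) = -0.27644096
exp(-rT) = 0.97921896
N(-d1) = 0.35926415; N(-d2) = 0.60889530
P = K * exp(-rT) * N(-d2) - S_0' * N(-d1) = 54.8400 * 0.97921896 * 0.60889530 - 55.15589552 * 0.35926415 = 12.8824

Answer: Price = 12.8824


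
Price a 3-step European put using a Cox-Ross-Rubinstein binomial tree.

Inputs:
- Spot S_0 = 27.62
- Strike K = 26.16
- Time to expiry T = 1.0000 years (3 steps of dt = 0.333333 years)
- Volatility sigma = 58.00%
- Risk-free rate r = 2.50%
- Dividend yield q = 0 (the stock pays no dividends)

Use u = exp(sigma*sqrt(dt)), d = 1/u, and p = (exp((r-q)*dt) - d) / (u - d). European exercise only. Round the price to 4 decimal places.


dt = T/N = 0.333333
u = exp(sigma*sqrt(dt)) = 1.397749; d = 1/u = 0.715436
p = (exp((r-q)*dt) - d) / (u - d) = 0.429322
Discount per step: exp(-r*dt) = 0.991701
Stock lattice S(k, i) with i counting down-moves:
  k=0: S(0,0) = 27.6200
  k=1: S(1,0) = 38.6058; S(1,1) = 19.7603
  k=2: S(2,0) = 53.9613; S(2,1) = 27.6200; S(2,2) = 14.1373
  k=3: S(3,0) = 75.4243; S(3,1) = 38.6058; S(3,2) = 19.7603; S(3,3) = 10.1143
Terminal payoffs V(N, i) = max(K - S_T, 0):
  V(3,0) = 0.000000; V(3,1) = 0.000000; V(3,2) = 6.399658; V(3,3) = 16.045696
Backward induction: V(k, i) = exp(-r*dt) * [p * V(k+1, i) + (1-p) * V(k+1, i+1)].
  V(2,0) = exp(-r*dt) * [p*0.000000 + (1-p)*0.000000] = 0.000000
  V(2,1) = exp(-r*dt) * [p*0.000000 + (1-p)*6.399658] = 3.621835
  V(2,2) = exp(-r*dt) * [p*6.399658 + (1-p)*16.045696] = 11.805646
  V(1,0) = exp(-r*dt) * [p*0.000000 + (1-p)*3.621835] = 2.049748
  V(1,1) = exp(-r*dt) * [p*3.621835 + (1-p)*11.805646] = 8.223340
  V(0,0) = exp(-r*dt) * [p*2.049748 + (1-p)*8.223340] = 5.526632

Answer: Price = V(0,0) = 5.5266


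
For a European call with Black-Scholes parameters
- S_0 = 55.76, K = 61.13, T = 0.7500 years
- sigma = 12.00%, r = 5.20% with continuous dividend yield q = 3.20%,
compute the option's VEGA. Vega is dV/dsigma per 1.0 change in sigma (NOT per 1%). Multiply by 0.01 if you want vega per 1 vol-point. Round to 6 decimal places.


Answer: Vega = 14.839529

Derivation:
d1 = -0.6884514903; d2 = -0.7923745388
phi(d1) = 0.3147674205; exp(-qT) = 0.9762857098; exp(-rT) = 0.9617507091
Vega = S * exp(-qT) * phi(d1) * sqrt(T) = 55.7600 * 0.9762857098 * 0.3147674205 * 0.8660254038 = 14.839529


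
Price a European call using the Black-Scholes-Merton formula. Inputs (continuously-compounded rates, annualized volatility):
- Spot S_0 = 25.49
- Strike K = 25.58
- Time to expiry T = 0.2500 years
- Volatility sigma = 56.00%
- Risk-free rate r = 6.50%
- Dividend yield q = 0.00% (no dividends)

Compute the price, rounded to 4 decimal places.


d1 = (ln(S/K) + (r - q + 0.5*sigma^2) * T) / (sigma * sqrt(T)) = 0.18544794
d2 = d1 - sigma * sqrt(T) = -0.09455206
exp(-rT) = 0.98388132; exp(-qT) = 1.00000000
C = S_0 * exp(-qT) * N(d1) - K * exp(-rT) * N(d2)
N(d1) = 0.57356114; N(d2) = 0.46233531
C = 25.4900 * 1.00000000 * 0.57356114 - 25.5800 * 0.98388132 * 0.46233531 = 2.9842

Answer: Price = 2.9842


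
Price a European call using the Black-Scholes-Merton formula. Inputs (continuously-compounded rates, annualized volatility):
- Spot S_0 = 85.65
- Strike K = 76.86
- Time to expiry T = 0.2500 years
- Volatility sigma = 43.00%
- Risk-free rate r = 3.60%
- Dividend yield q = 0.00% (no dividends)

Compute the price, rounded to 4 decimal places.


d1 = (ln(S/K) + (r - q + 0.5*sigma^2) * T) / (sigma * sqrt(T)) = 0.65300530
d2 = d1 - sigma * sqrt(T) = 0.43800530
exp(-rT) = 0.99104038; exp(-qT) = 1.00000000
C = S_0 * exp(-qT) * N(d1) - K * exp(-rT) * N(d2)
N(d1) = 0.74312357; N(d2) = 0.66930878
C = 85.6500 * 1.00000000 * 0.74312357 - 76.8600 * 0.99104038 * 0.66930878 = 12.6664

Answer: Price = 12.6664


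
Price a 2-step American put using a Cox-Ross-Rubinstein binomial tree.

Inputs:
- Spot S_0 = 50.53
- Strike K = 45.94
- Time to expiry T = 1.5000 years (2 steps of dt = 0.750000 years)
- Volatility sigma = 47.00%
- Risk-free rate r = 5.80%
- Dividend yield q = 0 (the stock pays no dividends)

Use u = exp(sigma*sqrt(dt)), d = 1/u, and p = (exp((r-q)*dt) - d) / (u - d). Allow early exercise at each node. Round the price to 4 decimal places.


dt = T/N = 0.750000
u = exp(sigma*sqrt(dt)) = 1.502352; d = 1/u = 0.665623
p = (exp((r-q)*dt) - d) / (u - d) = 0.452759
Discount per step: exp(-r*dt) = 0.957433
Stock lattice S(k, i) with i counting down-moves:
  k=0: S(0,0) = 50.5300
  k=1: S(1,0) = 75.9139; S(1,1) = 33.6339
  k=2: S(2,0) = 114.0493; S(2,1) = 50.5300; S(2,2) = 22.3875
Terminal payoffs V(N, i) = max(K - S_T, 0):
  V(2,0) = 0.000000; V(2,1) = 0.000000; V(2,2) = 23.552487
Backward induction: V(k, i) = exp(-r*dt) * [p * V(k+1, i) + (1-p) * V(k+1, i+1)]; then take max(V_cont, immediate exercise) for American.
  V(1,0) = exp(-r*dt) * [p*0.000000 + (1-p)*0.000000] = 0.000000; exercise = 0.000000; V(1,0) = max -> 0.000000
  V(1,1) = exp(-r*dt) * [p*0.000000 + (1-p)*23.552487] = 12.340229; exercise = 12.306073; V(1,1) = max -> 12.340229
  V(0,0) = exp(-r*dt) * [p*0.000000 + (1-p)*12.340229] = 6.465612; exercise = 0.000000; V(0,0) = max -> 6.465612

Answer: Price = V(0,0) = 6.4656


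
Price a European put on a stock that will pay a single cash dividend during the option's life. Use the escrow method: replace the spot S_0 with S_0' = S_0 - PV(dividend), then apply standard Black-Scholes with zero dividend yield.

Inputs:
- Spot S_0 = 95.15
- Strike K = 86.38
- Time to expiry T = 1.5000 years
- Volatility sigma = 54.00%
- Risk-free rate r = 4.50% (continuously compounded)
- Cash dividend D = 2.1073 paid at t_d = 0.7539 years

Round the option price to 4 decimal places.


PV(D) = D * exp(-r * t_d) = 2.1073 * 0.96664352 = 2.03700788
S_0' = S_0 - PV(D) = 95.1500 - 2.03700788 = 93.11299212
d1 = (ln(S_0'/K) + (r + sigma^2/2)*T) / (sigma*sqrt(T)) = 0.54623252
d2 = d1 - sigma*sqrt(T) = -0.11512971
exp(-rT) = 0.93472772
N(-d1) = 0.29245306; N(-d2) = 0.54582884
P = K * exp(-rT) * N(-d2) - S_0' * N(-d1) = 86.3800 * 0.93472772 * 0.54582884 - 93.11299212 * 0.29245306 = 16.8400

Answer: Price = 16.8400


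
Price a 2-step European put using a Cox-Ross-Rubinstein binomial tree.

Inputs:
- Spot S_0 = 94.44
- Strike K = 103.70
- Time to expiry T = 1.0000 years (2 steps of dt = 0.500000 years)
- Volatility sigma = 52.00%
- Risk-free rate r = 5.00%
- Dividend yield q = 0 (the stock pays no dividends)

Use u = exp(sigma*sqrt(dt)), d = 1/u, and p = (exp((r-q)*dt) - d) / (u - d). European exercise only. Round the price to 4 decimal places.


dt = T/N = 0.500000
u = exp(sigma*sqrt(dt)) = 1.444402; d = 1/u = 0.692328
p = (exp((r-q)*dt) - d) / (u - d) = 0.442758
Discount per step: exp(-r*dt) = 0.975310
Stock lattice S(k, i) with i counting down-moves:
  k=0: S(0,0) = 94.4400
  k=1: S(1,0) = 136.4093; S(1,1) = 65.3835
  k=2: S(2,0) = 197.0300; S(2,1) = 94.4400; S(2,2) = 45.2668
Terminal payoffs V(N, i) = max(K - S_T, 0):
  V(2,0) = 0.000000; V(2,1) = 9.260000; V(2,2) = 58.433210
Backward induction: V(k, i) = exp(-r*dt) * [p * V(k+1, i) + (1-p) * V(k+1, i+1)].
  V(1,0) = exp(-r*dt) * [p*0.000000 + (1-p)*9.260000] = 5.032655
  V(1,1) = exp(-r*dt) * [p*9.260000 + (1-p)*58.433210] = 35.756187
  V(0,0) = exp(-r*dt) * [p*5.032655 + (1-p)*35.756187] = 21.606124

Answer: Price = V(0,0) = 21.6061


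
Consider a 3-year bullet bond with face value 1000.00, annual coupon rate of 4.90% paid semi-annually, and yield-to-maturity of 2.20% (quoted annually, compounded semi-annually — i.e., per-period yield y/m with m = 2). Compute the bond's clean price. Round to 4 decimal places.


Answer: Price = 1077.9708

Derivation:
Coupon per period c = face * coupon_rate / m = 24.500000
Periods per year m = 2; per-period yield y/m = 0.011000
Number of cashflows N = 6
Cashflows (t years, CF_t, discount factor 1/(1+y/m)^(m*t), PV):
  t = 0.5000: CF_t = 24.500000, DF = 0.989120, PV = 24.233432
  t = 1.0000: CF_t = 24.500000, DF = 0.978358, PV = 23.969765
  t = 1.5000: CF_t = 24.500000, DF = 0.967713, PV = 23.708966
  t = 2.0000: CF_t = 24.500000, DF = 0.957184, PV = 23.451005
  t = 2.5000: CF_t = 24.500000, DF = 0.946769, PV = 23.195851
  t = 3.0000: CF_t = 1024.500000, DF = 0.936468, PV = 959.411742
Price P = sum_t PV_t = 1077.970761


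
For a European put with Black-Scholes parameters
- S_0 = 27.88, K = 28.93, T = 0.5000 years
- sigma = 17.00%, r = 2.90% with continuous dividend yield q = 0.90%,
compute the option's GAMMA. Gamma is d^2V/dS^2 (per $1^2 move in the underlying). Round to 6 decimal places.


d1 = -0.1642528617; d2 = -0.2844610145
phi(d1) = 0.3935968824; exp(-qT) = 0.9955101098; exp(-rT) = 0.9856046187
Gamma = exp(-qT) * phi(d1) / (S * sigma * sqrt(T)) = 0.9955101098 * 0.3935968824 / (27.8800 * 0.1700 * 0.7071067812) = 0.116915

Answer: Gamma = 0.116915


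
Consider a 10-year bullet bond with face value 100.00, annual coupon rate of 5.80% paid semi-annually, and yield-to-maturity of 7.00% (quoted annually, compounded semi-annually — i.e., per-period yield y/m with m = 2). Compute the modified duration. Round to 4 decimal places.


Coupon per period c = face * coupon_rate / m = 2.900000
Periods per year m = 2; per-period yield y/m = 0.035000
Number of cashflows N = 20
Cashflows (t years, CF_t, discount factor 1/(1+y/m)^(m*t), PV):
  t = 0.5000: CF_t = 2.900000, DF = 0.966184, PV = 2.801932
  t = 1.0000: CF_t = 2.900000, DF = 0.933511, PV = 2.707181
  t = 1.5000: CF_t = 2.900000, DF = 0.901943, PV = 2.615634
  t = 2.0000: CF_t = 2.900000, DF = 0.871442, PV = 2.527182
  t = 2.5000: CF_t = 2.900000, DF = 0.841973, PV = 2.441722
  t = 3.0000: CF_t = 2.900000, DF = 0.813501, PV = 2.359152
  t = 3.5000: CF_t = 2.900000, DF = 0.785991, PV = 2.279374
  t = 4.0000: CF_t = 2.900000, DF = 0.759412, PV = 2.202294
  t = 4.5000: CF_t = 2.900000, DF = 0.733731, PV = 2.127820
  t = 5.0000: CF_t = 2.900000, DF = 0.708919, PV = 2.055865
  t = 5.5000: CF_t = 2.900000, DF = 0.684946, PV = 1.986343
  t = 6.0000: CF_t = 2.900000, DF = 0.661783, PV = 1.919172
  t = 6.5000: CF_t = 2.900000, DF = 0.639404, PV = 1.854272
  t = 7.0000: CF_t = 2.900000, DF = 0.617782, PV = 1.791567
  t = 7.5000: CF_t = 2.900000, DF = 0.596891, PV = 1.730983
  t = 8.0000: CF_t = 2.900000, DF = 0.576706, PV = 1.672447
  t = 8.5000: CF_t = 2.900000, DF = 0.557204, PV = 1.615891
  t = 9.0000: CF_t = 2.900000, DF = 0.538361, PV = 1.561247
  t = 9.5000: CF_t = 2.900000, DF = 0.520156, PV = 1.508452
  t = 10.0000: CF_t = 102.900000, DF = 0.502566, PV = 51.714030
Price P = sum_t PV_t = 91.472558
First compute Macaulay numerator sum_t t * PV_t:
  t * PV_t at t = 0.5000: 1.400966
  t * PV_t at t = 1.0000: 2.707181
  t * PV_t at t = 1.5000: 3.923451
  t * PV_t at t = 2.0000: 5.054365
  t * PV_t at t = 2.5000: 6.104305
  t * PV_t at t = 3.0000: 7.077456
  t * PV_t at t = 3.5000: 7.977808
  t * PV_t at t = 4.0000: 8.809174
  t * PV_t at t = 4.5000: 9.575189
  t * PV_t at t = 5.0000: 10.279323
  t * PV_t at t = 5.5000: 10.924884
  t * PV_t at t = 6.0000: 11.515029
  t * PV_t at t = 6.5000: 12.052768
  t * PV_t at t = 7.0000: 12.540970
  t * PV_t at t = 7.5000: 12.982371
  t * PV_t at t = 8.0000: 13.379577
  t * PV_t at t = 8.5000: 13.735073
  t * PV_t at t = 9.0000: 14.051226
  t * PV_t at t = 9.5000: 14.330289
  t * PV_t at t = 10.0000: 517.140295
Macaulay duration D = 695.561702 / 91.472558 = 7.604048
Modified duration = D / (1 + y/m) = 7.604048 / (1 + 0.035000) = 7.346906

Answer: Modified duration = 7.3469


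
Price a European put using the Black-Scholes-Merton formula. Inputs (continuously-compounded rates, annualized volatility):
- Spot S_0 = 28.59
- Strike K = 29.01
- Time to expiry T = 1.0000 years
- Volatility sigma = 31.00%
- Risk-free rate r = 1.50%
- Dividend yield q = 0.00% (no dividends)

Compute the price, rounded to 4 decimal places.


Answer: Price = 3.5150

Derivation:
d1 = (ln(S/K) + (r - q + 0.5*sigma^2) * T) / (sigma * sqrt(T)) = 0.15634325
d2 = d1 - sigma * sqrt(T) = -0.15365675
exp(-rT) = 0.98511194; exp(-qT) = 1.00000000
P = K * exp(-rT) * N(-d2) - S_0 * exp(-qT) * N(-d1)
N(-d1) = 0.43788123; N(-d2) = 0.56105981
P = 29.0100 * 0.98511194 * 0.56105981 - 28.5900 * 1.00000000 * 0.43788123 = 3.5150


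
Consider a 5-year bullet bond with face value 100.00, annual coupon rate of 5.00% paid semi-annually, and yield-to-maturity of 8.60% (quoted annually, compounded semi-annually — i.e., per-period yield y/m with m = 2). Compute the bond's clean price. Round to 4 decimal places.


Coupon per period c = face * coupon_rate / m = 2.500000
Periods per year m = 2; per-period yield y/m = 0.043000
Number of cashflows N = 10
Cashflows (t years, CF_t, discount factor 1/(1+y/m)^(m*t), PV):
  t = 0.5000: CF_t = 2.500000, DF = 0.958773, PV = 2.396932
  t = 1.0000: CF_t = 2.500000, DF = 0.919245, PV = 2.298113
  t = 1.5000: CF_t = 2.500000, DF = 0.881347, PV = 2.203368
  t = 2.0000: CF_t = 2.500000, DF = 0.845012, PV = 2.112529
  t = 2.5000: CF_t = 2.500000, DF = 0.810174, PV = 2.025436
  t = 3.0000: CF_t = 2.500000, DF = 0.776773, PV = 1.941933
  t = 3.5000: CF_t = 2.500000, DF = 0.744749, PV = 1.861872
  t = 4.0000: CF_t = 2.500000, DF = 0.714045, PV = 1.785112
  t = 4.5000: CF_t = 2.500000, DF = 0.684607, PV = 1.711517
  t = 5.0000: CF_t = 102.500000, DF = 0.656382, PV = 67.279194
Price P = sum_t PV_t = 85.616007

Answer: Price = 85.6160


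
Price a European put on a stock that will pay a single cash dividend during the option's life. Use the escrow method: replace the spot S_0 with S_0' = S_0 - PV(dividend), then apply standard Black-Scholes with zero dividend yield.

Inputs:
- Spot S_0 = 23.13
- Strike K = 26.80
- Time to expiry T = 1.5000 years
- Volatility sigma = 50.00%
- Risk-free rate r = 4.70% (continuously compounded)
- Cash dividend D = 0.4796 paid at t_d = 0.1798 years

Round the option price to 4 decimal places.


PV(D) = D * exp(-r * t_d) = 0.4796 * 0.99158501 = 0.47556417
S_0' = S_0 - PV(D) = 23.1300 - 0.47556417 = 22.65443583
d1 = (ln(S_0'/K) + (r + sigma^2/2)*T) / (sigma*sqrt(T)) = 0.14689392
d2 = d1 - sigma*sqrt(T) = -0.46547852
exp(-rT) = 0.93192774
N(-d1) = 0.44160788; N(-d2) = 0.67920559
P = K * exp(-rT) * N(-d2) - S_0' * N(-d1) = 26.8000 * 0.93192774 * 0.67920559 - 22.65443583 * 0.44160788 = 6.9592

Answer: Price = 6.9592


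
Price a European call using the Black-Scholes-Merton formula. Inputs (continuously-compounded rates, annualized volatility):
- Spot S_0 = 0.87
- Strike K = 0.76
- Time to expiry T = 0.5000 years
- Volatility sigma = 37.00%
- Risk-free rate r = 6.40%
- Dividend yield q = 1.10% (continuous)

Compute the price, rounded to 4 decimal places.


d1 = (ln(S/K) + (r - q + 0.5*sigma^2) * T) / (sigma * sqrt(T)) = 0.74876790
d2 = d1 - sigma * sqrt(T) = 0.48713839
exp(-rT) = 0.96850658; exp(-qT) = 0.99451510
C = S_0 * exp(-qT) * N(d1) - K * exp(-rT) * N(d2)
N(d1) = 0.77300145; N(d2) = 0.68691987
C = 0.8700 * 0.99451510 * 0.77300145 - 0.7600 * 0.96850658 * 0.68691987 = 0.1632

Answer: Price = 0.1632


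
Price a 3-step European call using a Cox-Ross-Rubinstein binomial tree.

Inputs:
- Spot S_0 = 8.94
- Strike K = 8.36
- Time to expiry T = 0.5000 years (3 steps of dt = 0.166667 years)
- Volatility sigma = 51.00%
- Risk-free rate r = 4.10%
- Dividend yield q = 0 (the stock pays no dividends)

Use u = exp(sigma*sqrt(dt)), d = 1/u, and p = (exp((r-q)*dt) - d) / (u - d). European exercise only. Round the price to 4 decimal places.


dt = T/N = 0.166667
u = exp(sigma*sqrt(dt)) = 1.231468; d = 1/u = 0.812039
p = (exp((r-q)*dt) - d) / (u - d) = 0.464483
Discount per step: exp(-r*dt) = 0.993190
Stock lattice S(k, i) with i counting down-moves:
  k=0: S(0,0) = 8.9400
  k=1: S(1,0) = 11.0093; S(1,1) = 7.2596
  k=2: S(2,0) = 13.5576; S(2,1) = 8.9400; S(2,2) = 5.8951
  k=3: S(3,0) = 16.6958; S(3,1) = 11.0093; S(3,2) = 7.2596; S(3,3) = 4.7871
Terminal payoffs V(N, i) = max(S_T - K, 0):
  V(3,0) = 8.335771; V(3,1) = 2.649320; V(3,2) = 0.000000; V(3,3) = 0.000000
Backward induction: V(k, i) = exp(-r*dt) * [p * V(k+1, i) + (1-p) * V(k+1, i+1)].
  V(2,0) = exp(-r*dt) * [p*8.335771 + (1-p)*2.649320] = 5.254553
  V(2,1) = exp(-r*dt) * [p*2.649320 + (1-p)*0.000000] = 1.222185
  V(2,2) = exp(-r*dt) * [p*0.000000 + (1-p)*0.000000] = 0.000000
  V(1,0) = exp(-r*dt) * [p*5.254553 + (1-p)*1.222185] = 3.074075
  V(1,1) = exp(-r*dt) * [p*1.222185 + (1-p)*0.000000] = 0.563819
  V(0,0) = exp(-r*dt) * [p*3.074075 + (1-p)*0.563819] = 1.718011

Answer: Price = V(0,0) = 1.7180


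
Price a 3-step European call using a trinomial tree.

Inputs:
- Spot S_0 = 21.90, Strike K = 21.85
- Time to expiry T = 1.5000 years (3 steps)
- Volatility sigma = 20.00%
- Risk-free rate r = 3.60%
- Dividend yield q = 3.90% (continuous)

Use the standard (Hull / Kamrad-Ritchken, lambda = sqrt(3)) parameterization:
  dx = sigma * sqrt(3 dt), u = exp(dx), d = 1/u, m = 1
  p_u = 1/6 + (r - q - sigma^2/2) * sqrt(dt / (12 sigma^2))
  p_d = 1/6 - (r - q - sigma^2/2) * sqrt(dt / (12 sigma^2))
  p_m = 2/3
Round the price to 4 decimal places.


dt = T/N = 0.500000; dx = sigma*sqrt(3*dt) = 0.244949
u = exp(dx) = 1.277556; d = 1/u = 0.782744
p_u = 0.143192, p_m = 0.666667, p_d = 0.190141
Discount per step: exp(-r*dt) = 0.982161
Stock lattice S(k, j) with j the centered position index:
  k=0: S(0,+0) = 21.9000
  k=1: S(1,-1) = 17.1421; S(1,+0) = 21.9000; S(1,+1) = 27.9785
  k=2: S(2,-2) = 13.4179; S(2,-1) = 17.1421; S(2,+0) = 21.9000; S(2,+1) = 27.9785; S(2,+2) = 35.7441
  k=3: S(3,-3) = 10.5028; S(3,-2) = 13.4179; S(3,-1) = 17.1421; S(3,+0) = 21.9000; S(3,+1) = 27.9785; S(3,+2) = 35.7441; S(3,+3) = 45.6651
Terminal payoffs V(N, j) = max(S_T - K, 0):
  V(3,-3) = 0.000000; V(3,-2) = 0.000000; V(3,-1) = 0.000000; V(3,+0) = 0.050000; V(3,+1) = 6.128479; V(3,+2) = 13.894077; V(3,+3) = 23.815065
Backward induction: V(k, j) = exp(-r*dt) * [p_u * V(k+1, j+1) + p_m * V(k+1, j) + p_d * V(k+1, j-1)]
  V(2,-2) = exp(-r*dt) * [p_u*0.000000 + p_m*0.000000 + p_d*0.000000] = 0.000000
  V(2,-1) = exp(-r*dt) * [p_u*0.050000 + p_m*0.000000 + p_d*0.000000] = 0.007032
  V(2,+0) = exp(-r*dt) * [p_u*6.128479 + p_m*0.050000 + p_d*0.000000] = 0.894636
  V(2,+1) = exp(-r*dt) * [p_u*13.894077 + p_m*6.128479 + p_d*0.050000] = 5.976141
  V(2,+2) = exp(-r*dt) * [p_u*23.815065 + p_m*13.894077 + p_d*6.128479] = 13.591271
  V(1,-1) = exp(-r*dt) * [p_u*0.894636 + p_m*0.007032 + p_d*0.000000] = 0.130424
  V(1,+0) = exp(-r*dt) * [p_u*5.976141 + p_m*0.894636 + p_d*0.007032] = 1.427570
  V(1,+1) = exp(-r*dt) * [p_u*13.591271 + p_m*5.976141 + p_d*0.894636] = 5.991543
  V(0,+0) = exp(-r*dt) * [p_u*5.991543 + p_m*1.427570 + p_d*0.130424] = 1.801731

Answer: Price = V(0,0) = 1.8017
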